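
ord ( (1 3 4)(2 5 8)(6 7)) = 6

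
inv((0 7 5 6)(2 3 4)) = (0 6 5 7)(2 4 3)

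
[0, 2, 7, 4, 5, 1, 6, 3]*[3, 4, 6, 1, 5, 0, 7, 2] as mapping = [0→3, 1→6, 2→2, 3→5, 4→0, 5→4, 6→7, 7→1] 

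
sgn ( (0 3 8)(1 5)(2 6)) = 1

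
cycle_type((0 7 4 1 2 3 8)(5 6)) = 2.7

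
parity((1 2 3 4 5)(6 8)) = odd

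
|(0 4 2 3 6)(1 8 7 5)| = 20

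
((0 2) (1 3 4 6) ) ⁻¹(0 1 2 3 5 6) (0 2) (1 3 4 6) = (0 4 5 1 2 3) 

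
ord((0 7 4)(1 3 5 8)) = 12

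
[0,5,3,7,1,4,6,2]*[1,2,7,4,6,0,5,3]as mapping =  [0→1,1→0,2→4,3→3,4→2,5→6,6→5,7→7]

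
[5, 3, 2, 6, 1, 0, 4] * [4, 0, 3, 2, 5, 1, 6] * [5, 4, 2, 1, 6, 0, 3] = [4, 2, 1, 3, 5, 6, 0]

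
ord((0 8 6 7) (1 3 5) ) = 12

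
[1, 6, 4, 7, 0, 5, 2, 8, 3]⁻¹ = [4, 0, 6, 8, 2, 5, 1, 3, 7]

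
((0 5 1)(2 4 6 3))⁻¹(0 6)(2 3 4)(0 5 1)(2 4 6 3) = (2 6 4)(3 5)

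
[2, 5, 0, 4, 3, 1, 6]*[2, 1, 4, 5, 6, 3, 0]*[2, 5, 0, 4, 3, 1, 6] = [3, 4, 0, 6, 1, 5, 2]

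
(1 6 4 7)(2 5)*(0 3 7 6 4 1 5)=(0 3 7 5 2)(1 4 6)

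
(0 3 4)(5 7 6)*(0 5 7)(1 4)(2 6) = (0 3 1 4 5)(2 6 7)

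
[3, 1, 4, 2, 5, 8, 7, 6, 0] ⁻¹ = [8, 1, 3, 0, 2, 4, 7, 6, 5] 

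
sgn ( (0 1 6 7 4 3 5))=1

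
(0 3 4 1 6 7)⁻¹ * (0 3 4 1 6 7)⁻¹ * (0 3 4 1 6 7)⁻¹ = (0 1)(3 6)(4 7)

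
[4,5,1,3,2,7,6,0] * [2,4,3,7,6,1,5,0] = [6,1,4,7,3,0,5,2]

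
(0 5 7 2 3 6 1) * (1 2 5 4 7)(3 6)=(0 4 7 5 1)(2 6)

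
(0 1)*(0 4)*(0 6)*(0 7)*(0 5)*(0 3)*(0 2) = (0 1 4 6 7 5 3 2)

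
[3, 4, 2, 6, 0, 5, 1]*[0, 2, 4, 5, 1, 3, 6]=[5, 1, 4, 6, 0, 3, 2]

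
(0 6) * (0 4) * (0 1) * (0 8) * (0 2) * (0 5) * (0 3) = (0 6 4 1 8 2 5 3)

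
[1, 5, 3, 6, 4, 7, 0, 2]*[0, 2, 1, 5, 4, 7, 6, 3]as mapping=[0→2, 1→7, 2→5, 3→6, 4→4, 5→3, 6→0, 7→1]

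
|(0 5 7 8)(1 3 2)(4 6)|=12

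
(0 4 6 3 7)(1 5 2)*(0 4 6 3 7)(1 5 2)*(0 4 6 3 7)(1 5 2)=(0 3 4 7 6)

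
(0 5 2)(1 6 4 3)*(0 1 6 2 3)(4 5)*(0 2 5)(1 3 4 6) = (0 6)(1 5 4 2 3)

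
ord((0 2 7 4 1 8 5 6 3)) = 9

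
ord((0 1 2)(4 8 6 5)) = 12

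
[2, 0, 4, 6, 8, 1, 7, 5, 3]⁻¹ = [1, 5, 0, 8, 2, 7, 3, 6, 4]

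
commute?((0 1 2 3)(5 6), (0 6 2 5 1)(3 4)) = no:(0 1 2 3)(5 6)*(0 6 2 5 1)(3 4) = (1 5 2 4 3 6), (0 6 2 5 1)(3 4)*(0 1 2 3)(5 6) = (0 5 2 6 3 4)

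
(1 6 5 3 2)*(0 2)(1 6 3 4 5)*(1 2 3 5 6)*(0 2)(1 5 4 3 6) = (0 6)(1 4)(2 5 3)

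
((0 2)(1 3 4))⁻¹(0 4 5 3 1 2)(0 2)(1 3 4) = (0 2 1 5 4 3)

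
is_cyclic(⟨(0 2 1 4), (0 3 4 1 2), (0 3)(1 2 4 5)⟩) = no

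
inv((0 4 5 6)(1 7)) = (0 6 5 4)(1 7)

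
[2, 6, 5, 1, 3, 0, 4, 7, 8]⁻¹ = [5, 3, 0, 4, 6, 2, 1, 7, 8]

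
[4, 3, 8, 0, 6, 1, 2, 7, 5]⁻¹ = [3, 5, 6, 1, 0, 8, 4, 7, 2]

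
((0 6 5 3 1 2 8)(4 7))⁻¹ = (0 8 2 1 3 5 6)(4 7)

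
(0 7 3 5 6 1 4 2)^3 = (0 5 4 7 6 2 3 1)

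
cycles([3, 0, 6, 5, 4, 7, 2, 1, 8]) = (0 3 5 7 1)(2 6)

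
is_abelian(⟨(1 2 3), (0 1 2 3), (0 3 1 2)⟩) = no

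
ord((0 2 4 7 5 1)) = 6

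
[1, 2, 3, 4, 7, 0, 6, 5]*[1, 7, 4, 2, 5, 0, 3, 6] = [7, 4, 2, 5, 6, 1, 3, 0]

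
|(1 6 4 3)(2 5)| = 4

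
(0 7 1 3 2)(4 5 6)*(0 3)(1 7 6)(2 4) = (0 6 2 3 4 5 1)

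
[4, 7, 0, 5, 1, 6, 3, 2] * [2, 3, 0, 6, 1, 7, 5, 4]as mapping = [0→1, 1→4, 2→2, 3→7, 4→3, 5→5, 6→6, 7→0]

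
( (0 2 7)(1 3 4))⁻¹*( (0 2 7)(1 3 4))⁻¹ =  (0 2 7)(1 3 4)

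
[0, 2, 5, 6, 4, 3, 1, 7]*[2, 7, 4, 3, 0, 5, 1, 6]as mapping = [0→2, 1→4, 2→5, 3→1, 4→0, 5→3, 6→7, 7→6]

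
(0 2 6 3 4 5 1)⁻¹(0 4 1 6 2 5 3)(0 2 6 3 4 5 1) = (0 3 6 1 4 2 5)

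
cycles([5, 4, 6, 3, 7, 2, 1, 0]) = (0 5 2 6 1 4 7)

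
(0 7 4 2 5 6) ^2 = (0 4 5) (2 6 7) 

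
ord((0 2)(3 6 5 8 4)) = 10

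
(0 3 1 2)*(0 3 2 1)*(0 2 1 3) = (0 1 3 2)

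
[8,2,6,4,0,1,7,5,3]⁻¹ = [4,5,1,8,3,7,2,6,0]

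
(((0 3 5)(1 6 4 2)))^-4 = (0 5 3)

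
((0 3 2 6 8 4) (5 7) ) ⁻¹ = (0 4 8 6 2 3) (5 7) 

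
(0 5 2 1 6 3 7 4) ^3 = (0 1 7 5 6 4 2 3) 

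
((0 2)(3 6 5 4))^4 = ()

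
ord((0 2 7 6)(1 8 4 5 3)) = 20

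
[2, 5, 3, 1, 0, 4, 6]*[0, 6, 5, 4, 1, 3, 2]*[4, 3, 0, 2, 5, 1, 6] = [1, 2, 5, 6, 4, 3, 0]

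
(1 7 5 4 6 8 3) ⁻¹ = (1 3 8 6 4 5 7) 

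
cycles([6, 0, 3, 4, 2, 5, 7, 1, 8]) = (0 6 7 1) (2 3 4) 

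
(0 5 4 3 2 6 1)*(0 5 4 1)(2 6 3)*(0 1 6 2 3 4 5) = (0 5 6 1)(2 4 3)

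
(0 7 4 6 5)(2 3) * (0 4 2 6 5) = (0 7 2 3 6)(4 5)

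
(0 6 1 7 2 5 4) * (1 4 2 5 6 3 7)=(0 3 7 5 2 6 4)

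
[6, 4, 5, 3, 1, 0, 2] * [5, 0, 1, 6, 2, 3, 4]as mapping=[0→4, 1→2, 2→3, 3→6, 4→0, 5→5, 6→1]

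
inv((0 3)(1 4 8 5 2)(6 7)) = (0 3)(1 2 5 8 4)(6 7)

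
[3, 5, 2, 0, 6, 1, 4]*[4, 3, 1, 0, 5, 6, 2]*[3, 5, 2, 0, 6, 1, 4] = [3, 4, 5, 6, 2, 0, 1]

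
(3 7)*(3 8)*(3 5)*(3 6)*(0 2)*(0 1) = (0 2 1)(3 7 8 5 6)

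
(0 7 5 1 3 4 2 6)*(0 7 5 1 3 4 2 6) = (0 5 3 2) (1 4 6 7) 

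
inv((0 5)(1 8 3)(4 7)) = (0 5)(1 3 8)(4 7)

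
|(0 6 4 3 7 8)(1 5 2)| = 6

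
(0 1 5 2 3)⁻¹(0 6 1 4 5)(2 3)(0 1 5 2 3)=(0 3)(1 6 5 4 2)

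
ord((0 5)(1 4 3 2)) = 4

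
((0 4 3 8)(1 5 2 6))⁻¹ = (0 8 3 4)(1 6 2 5)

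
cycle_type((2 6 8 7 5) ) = 5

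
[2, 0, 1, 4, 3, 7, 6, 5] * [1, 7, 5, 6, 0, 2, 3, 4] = [5, 1, 7, 0, 6, 4, 3, 2]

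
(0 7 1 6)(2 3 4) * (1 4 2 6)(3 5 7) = (0 3 2 5 7 4 6)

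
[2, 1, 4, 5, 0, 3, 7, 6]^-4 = [4, 1, 0, 3, 2, 5, 6, 7]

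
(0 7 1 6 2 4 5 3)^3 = (0 6 5 7 2 3 1 4)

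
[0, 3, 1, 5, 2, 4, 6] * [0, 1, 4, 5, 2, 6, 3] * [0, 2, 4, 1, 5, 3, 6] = [0, 3, 2, 6, 5, 4, 1]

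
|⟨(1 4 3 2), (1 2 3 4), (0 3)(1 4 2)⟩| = 120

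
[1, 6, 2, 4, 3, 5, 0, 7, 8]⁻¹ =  [6, 0, 2, 4, 3, 5, 1, 7, 8]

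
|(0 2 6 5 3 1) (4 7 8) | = 6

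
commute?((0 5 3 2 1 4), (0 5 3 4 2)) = no:(0 5 3 2 1 4) * (0 5 3 4 2) = (0 3)(1 2)(4 5), (0 5 3 4 2) * (0 5 3 2 1 4) = (0 3)(1 4)(2 5)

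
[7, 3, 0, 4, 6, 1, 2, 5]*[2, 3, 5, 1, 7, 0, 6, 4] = [4, 1, 2, 7, 6, 3, 5, 0]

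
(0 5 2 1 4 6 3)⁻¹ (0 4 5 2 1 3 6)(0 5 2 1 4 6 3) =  (0 3 5 6 2 1 4)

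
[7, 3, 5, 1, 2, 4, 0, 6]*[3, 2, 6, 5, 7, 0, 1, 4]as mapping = [0→4, 1→5, 2→0, 3→2, 4→6, 5→7, 6→3, 7→1]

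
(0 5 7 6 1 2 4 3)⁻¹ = (0 3 4 2 1 6 7 5)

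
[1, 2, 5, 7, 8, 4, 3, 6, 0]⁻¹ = [8, 0, 1, 6, 5, 2, 7, 3, 4]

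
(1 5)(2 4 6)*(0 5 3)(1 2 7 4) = (0 5 2 1 3)(4 6 7)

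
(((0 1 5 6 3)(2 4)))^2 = (0 5 3 1 6)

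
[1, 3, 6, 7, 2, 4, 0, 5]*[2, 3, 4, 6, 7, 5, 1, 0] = [3, 6, 1, 0, 4, 7, 2, 5]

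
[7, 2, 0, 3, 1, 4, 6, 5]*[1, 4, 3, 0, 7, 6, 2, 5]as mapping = [0→5, 1→3, 2→1, 3→0, 4→4, 5→7, 6→2, 7→6]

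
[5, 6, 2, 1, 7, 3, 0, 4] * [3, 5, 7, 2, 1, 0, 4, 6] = [0, 4, 7, 5, 6, 2, 3, 1]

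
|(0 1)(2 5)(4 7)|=2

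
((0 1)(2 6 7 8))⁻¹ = (0 1)(2 8 7 6)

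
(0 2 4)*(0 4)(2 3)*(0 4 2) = (0 3)(2 4)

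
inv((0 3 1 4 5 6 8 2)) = (0 2 8 6 5 4 1 3)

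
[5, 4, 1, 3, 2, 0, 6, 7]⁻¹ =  [5, 2, 4, 3, 1, 0, 6, 7]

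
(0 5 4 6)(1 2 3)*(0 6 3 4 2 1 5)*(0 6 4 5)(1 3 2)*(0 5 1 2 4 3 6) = (1 6 3 5 2)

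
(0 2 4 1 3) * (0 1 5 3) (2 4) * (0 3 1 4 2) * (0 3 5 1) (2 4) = (0 4 1 5) (2 3) 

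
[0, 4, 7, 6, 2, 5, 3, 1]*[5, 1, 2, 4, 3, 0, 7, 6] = [5, 3, 6, 7, 2, 0, 4, 1] 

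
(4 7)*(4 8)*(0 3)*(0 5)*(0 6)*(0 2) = (0 3 5 6 2)(4 7 8)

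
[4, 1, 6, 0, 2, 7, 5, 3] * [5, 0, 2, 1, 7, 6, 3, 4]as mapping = [0→7, 1→0, 2→3, 3→5, 4→2, 5→4, 6→6, 7→1]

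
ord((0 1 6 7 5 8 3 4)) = 8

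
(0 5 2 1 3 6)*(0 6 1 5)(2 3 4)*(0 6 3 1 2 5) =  (0 6 3 2)(1 4 5)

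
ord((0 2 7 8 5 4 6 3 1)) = 9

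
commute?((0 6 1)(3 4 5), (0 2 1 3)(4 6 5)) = no:(0 6 1)(3 4 5) * (0 2 1 3)(4 6 5) = (0 5)(1 2)(3 6), (0 2 1 3)(4 6 5) * (0 6 1)(3 4 5) = (0 2)(1 4)(3 6)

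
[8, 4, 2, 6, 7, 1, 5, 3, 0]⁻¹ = [8, 5, 2, 7, 1, 6, 3, 4, 0]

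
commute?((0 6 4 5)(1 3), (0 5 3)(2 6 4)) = no:(0 6 4 5)(1 3)*(0 5 3)(2 6 4) = (0 4 3 1)(2 6), (0 5 3)(2 6 4)*(0 6 4 5)(1 3) = (1 3 6 5)(2 4)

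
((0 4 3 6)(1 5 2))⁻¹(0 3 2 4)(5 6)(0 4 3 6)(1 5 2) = (0 2)(1 3 4 6)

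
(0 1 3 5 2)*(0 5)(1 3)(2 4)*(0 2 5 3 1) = (0 1)(2 3)(4 5)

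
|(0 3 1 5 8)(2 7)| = 10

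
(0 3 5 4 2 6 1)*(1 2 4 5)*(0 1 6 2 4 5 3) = (3 6 4 5)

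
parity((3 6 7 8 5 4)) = odd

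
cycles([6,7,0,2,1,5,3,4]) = (0 6 3 2)(1 7 4)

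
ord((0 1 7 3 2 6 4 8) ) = 8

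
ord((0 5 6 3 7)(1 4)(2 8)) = 10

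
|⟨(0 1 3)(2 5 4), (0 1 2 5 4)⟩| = 360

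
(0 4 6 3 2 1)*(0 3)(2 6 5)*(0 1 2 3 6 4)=(1 6)(3 4 5)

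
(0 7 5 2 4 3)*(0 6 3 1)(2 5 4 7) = (0 2 7 4 1)(3 6)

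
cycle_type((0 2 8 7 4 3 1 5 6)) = 9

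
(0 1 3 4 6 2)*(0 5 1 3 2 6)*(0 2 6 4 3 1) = (0 1 6 4 2 5)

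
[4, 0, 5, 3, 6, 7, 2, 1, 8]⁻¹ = [1, 7, 6, 3, 0, 2, 4, 5, 8]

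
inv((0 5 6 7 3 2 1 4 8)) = (0 8 4 1 2 3 7 6 5)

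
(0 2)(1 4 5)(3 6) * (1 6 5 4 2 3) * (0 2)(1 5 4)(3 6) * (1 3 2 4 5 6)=(0 1)(2 4 3 5)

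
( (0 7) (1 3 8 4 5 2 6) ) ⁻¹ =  (0 7) (1 6 2 5 4 8 3) 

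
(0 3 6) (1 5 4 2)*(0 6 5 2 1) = (0 3 5 4 1 2) 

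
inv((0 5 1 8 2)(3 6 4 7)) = (0 2 8 1 5)(3 7 4 6)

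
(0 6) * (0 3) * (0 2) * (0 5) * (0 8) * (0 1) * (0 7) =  (0 6 3 2 5 8 1 7)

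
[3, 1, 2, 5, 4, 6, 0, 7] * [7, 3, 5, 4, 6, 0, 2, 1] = [4, 3, 5, 0, 6, 2, 7, 1]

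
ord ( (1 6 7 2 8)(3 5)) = 10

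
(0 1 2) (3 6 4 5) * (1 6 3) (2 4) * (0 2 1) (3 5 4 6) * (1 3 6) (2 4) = (0 6 3 5) (2 4) 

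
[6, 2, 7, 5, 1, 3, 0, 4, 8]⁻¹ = [6, 4, 1, 5, 7, 3, 0, 2, 8]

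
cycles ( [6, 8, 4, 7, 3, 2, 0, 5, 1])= (0 6) (1 8) (2 4 3 7 5) 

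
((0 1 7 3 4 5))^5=(0 5 4 3 7 1)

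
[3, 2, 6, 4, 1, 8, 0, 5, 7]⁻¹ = [6, 4, 1, 0, 3, 7, 2, 8, 5]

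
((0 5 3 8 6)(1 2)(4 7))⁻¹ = (0 6 8 3 5)(1 2)(4 7)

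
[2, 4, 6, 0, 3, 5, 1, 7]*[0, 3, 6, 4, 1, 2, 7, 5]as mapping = [0→6, 1→1, 2→7, 3→0, 4→4, 5→2, 6→3, 7→5]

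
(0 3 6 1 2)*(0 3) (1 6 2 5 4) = (1 5 4) (2 3) 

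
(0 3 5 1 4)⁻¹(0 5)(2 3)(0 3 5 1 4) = (1 3)(2 5)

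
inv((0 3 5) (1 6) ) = (0 5 3) (1 6) 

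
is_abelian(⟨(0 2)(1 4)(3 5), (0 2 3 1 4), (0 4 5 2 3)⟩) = no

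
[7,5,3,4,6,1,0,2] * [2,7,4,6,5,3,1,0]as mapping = [0→0,1→3,2→6,3→5,4→1,5→7,6→2,7→4]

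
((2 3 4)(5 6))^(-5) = (2 3 4)(5 6)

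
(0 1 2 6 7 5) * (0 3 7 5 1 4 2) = (0 4 2 6 5 3 7 1) 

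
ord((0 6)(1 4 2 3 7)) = 10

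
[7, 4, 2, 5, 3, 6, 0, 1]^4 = [3, 6, 2, 7, 0, 1, 4, 5]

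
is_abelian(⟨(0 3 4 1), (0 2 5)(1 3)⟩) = no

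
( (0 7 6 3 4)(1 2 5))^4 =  (0 4 3 6 7)(1 2 5)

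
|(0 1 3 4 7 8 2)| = 7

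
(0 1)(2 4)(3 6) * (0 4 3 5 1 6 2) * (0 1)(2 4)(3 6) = (0 3 4 1 2 6 5)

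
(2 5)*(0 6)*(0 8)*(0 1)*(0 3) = (0 6 8 1 3)(2 5)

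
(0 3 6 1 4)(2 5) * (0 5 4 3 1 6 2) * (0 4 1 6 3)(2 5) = (0 6 3 5 4 2 1)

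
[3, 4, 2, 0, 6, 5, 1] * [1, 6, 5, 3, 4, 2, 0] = [3, 4, 5, 1, 0, 2, 6]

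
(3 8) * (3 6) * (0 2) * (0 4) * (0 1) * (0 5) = (0 2 4 1 5)(3 8 6)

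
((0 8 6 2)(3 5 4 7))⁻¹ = (0 2 6 8)(3 7 4 5)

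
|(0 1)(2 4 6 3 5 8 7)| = 14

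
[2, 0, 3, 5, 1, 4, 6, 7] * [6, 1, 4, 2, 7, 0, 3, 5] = [4, 6, 2, 0, 1, 7, 3, 5]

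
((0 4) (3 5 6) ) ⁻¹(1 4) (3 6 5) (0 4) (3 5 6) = (0 1) (3 6 5) 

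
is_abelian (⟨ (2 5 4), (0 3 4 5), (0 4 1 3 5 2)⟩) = no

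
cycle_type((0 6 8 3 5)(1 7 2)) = 3.5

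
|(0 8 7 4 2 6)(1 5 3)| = 6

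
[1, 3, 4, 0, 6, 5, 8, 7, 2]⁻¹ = [3, 0, 8, 1, 2, 5, 4, 7, 6]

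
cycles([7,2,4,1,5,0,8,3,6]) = (0 7 3 1 2 4 5)(6 8)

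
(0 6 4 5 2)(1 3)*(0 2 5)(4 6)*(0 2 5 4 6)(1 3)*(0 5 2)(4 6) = (0 4)(5 6)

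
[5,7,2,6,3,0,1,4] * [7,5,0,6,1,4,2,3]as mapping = [0→4,1→3,2→0,3→2,4→6,5→7,6→5,7→1]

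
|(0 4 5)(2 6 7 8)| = 12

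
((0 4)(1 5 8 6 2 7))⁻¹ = (0 4)(1 7 2 6 8 5)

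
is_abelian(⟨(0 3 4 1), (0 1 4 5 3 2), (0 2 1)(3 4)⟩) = no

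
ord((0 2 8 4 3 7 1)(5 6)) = 14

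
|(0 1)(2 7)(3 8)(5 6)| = 2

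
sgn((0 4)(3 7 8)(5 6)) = 1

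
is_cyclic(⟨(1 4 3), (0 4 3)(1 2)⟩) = no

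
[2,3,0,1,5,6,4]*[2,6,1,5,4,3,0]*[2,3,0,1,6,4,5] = [3,4,0,5,1,2,6]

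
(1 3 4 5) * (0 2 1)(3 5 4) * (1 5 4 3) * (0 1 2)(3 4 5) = (1 5)(2 3)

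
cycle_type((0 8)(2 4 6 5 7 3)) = 2.6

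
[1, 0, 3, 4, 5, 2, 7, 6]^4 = [0, 1, 2, 3, 4, 5, 6, 7]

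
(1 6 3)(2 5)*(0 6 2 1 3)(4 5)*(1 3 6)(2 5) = (0 1 5 3 6)(2 4)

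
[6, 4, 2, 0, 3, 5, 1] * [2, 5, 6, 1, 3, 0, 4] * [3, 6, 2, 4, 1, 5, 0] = [1, 4, 0, 2, 6, 3, 5]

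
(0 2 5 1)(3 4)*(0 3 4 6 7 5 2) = (1 3 6 7 5)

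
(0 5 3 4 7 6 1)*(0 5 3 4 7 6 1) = (0 3 7 1 5 4 6)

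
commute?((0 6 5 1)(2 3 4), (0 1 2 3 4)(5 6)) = no:(0 6 5 1)(2 3 4)*(0 1 2 3 4)(5 6) = (0 5 2 4 3), (0 1 2 3 4)(5 6)*(0 6 5 1)(2 3 4) = (1 3 2 4 6)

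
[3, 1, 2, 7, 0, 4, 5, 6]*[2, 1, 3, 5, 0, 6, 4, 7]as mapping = [0→5, 1→1, 2→3, 3→7, 4→2, 5→0, 6→6, 7→4]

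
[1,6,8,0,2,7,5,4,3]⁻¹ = [3,0,4,8,7,6,1,5,2]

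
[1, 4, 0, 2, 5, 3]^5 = [2, 0, 3, 5, 1, 4]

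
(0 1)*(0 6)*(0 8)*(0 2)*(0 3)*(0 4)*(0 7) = (0 1 6 8 2 3 4 7)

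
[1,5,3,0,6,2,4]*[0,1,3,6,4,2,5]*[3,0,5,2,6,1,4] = [0,5,4,3,1,2,6]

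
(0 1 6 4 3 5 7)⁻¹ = (0 7 5 3 4 6 1)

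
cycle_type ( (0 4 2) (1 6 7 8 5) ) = 3.5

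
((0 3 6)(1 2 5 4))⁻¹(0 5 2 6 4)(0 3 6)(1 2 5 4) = (0 1 3 4 5)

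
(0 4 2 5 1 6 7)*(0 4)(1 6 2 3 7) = (1 2 5 6)(3 7 4)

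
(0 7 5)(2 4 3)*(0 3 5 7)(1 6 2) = (1 6 2 4 5 3)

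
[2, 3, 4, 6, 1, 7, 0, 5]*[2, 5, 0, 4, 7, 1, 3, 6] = [0, 4, 7, 3, 5, 6, 2, 1]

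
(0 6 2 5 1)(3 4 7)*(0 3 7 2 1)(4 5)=(0 6 1 3 5)(2 4)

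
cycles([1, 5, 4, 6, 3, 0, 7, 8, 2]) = (0 1 5)(2 4 3 6 7 8)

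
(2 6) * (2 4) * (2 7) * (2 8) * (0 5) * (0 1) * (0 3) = (0 5 1 3)(2 6 4 7 8)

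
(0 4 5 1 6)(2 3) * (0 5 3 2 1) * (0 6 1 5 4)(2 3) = (2 3 5 6 4)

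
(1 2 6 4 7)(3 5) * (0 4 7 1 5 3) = (0 4 1 2 6 7 5)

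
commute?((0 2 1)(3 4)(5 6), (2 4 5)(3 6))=no:(0 2 1)(3 4)(5 6)*(2 4 5)(3 6)=(0 4 6 2 1)(3 5), (2 4 5)(3 6)*(0 2 1)(3 4)(5 6)=(0 2 3 5 1)(4 6)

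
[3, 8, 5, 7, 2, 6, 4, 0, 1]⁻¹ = [7, 8, 4, 0, 6, 2, 5, 3, 1]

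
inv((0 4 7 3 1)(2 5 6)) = (0 1 3 7 4)(2 6 5)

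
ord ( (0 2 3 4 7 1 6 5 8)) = 9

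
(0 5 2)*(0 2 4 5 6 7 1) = (0 6 7 1)(4 5)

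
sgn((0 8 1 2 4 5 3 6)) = -1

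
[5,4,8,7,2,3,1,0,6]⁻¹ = [7,6,4,5,1,0,8,3,2]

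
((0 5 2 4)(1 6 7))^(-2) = (0 2)(1 6 7)(4 5)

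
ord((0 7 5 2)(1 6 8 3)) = 4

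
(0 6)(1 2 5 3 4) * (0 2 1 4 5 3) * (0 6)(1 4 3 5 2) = (1 4 3 2 5 6)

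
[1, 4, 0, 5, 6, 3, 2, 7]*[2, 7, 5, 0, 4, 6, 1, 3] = [7, 4, 2, 6, 1, 0, 5, 3]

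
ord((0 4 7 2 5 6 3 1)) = 8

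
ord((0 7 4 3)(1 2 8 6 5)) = 20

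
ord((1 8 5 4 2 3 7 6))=8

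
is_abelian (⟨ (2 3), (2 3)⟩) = yes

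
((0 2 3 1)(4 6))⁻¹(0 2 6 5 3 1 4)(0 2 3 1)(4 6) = (0 6 2 3 4 5 1)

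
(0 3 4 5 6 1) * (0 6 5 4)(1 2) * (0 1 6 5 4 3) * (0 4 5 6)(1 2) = (0 4 3 2)(1 6)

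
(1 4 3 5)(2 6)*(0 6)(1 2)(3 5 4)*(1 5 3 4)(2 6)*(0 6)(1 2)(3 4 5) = (0 1 5)(2 6 3)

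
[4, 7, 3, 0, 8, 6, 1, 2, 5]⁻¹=[3, 6, 7, 2, 0, 8, 5, 1, 4]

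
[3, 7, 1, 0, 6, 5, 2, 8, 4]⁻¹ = [3, 2, 6, 0, 8, 5, 4, 1, 7]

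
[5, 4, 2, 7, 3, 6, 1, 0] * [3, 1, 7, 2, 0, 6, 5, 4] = [6, 0, 7, 4, 2, 5, 1, 3]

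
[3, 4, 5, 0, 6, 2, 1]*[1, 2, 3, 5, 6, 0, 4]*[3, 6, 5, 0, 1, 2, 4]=[2, 4, 3, 6, 1, 0, 5]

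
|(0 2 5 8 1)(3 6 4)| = 15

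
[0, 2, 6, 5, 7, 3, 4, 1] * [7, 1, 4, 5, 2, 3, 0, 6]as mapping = [0→7, 1→4, 2→0, 3→3, 4→6, 5→5, 6→2, 7→1]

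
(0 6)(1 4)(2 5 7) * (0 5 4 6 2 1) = (0 2 4)(1 6 5 7)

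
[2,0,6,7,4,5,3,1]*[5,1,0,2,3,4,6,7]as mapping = [0→0,1→5,2→6,3→7,4→3,5→4,6→2,7→1]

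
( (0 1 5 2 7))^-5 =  ()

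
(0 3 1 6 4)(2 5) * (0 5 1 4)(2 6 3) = (0 2 1 3 4 5 6)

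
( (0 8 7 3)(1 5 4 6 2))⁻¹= (0 3 7 8)(1 2 6 4 5)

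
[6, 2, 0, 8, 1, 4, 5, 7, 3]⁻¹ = [2, 4, 1, 8, 5, 6, 0, 7, 3]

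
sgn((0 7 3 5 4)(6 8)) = -1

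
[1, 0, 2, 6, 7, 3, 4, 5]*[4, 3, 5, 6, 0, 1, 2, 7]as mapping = [0→3, 1→4, 2→5, 3→2, 4→7, 5→6, 6→0, 7→1]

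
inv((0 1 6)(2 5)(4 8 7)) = (0 6 1)(2 5)(4 7 8)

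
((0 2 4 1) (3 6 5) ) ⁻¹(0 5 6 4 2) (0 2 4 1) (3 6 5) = (1 4 2 3 5) 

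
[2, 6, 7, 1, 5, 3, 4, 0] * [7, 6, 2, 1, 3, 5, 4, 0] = [2, 4, 0, 6, 5, 1, 3, 7]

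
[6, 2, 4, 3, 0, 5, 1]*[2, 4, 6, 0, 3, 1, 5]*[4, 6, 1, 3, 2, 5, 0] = [5, 0, 3, 4, 1, 6, 2]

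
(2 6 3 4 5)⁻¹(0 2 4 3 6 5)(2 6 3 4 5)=(0 6 5 4 3 2)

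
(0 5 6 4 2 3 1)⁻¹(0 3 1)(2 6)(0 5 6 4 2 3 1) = (0 5 1)(3 4)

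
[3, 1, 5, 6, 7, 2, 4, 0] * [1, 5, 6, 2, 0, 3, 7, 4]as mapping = [0→2, 1→5, 2→3, 3→7, 4→4, 5→6, 6→0, 7→1]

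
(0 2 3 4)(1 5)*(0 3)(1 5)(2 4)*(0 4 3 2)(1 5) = (0 3)(1 5)(2 4)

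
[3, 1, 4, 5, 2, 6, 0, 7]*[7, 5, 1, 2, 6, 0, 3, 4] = [2, 5, 6, 0, 1, 3, 7, 4]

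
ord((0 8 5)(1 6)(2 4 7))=6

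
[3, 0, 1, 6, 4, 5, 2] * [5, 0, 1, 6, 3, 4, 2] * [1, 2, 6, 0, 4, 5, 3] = [3, 5, 1, 6, 0, 4, 2]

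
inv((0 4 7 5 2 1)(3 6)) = (0 1 2 5 7 4)(3 6)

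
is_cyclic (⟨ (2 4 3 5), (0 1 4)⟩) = no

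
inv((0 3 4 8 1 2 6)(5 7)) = (0 6 2 1 8 4 3)(5 7)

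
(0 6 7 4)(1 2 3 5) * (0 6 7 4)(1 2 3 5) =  (0 7)(1 3)(2 5)(4 6)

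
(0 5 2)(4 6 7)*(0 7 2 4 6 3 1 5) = (1 5 4 3)(2 7 6)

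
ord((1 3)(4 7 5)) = 6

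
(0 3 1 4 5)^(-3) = (0 1 5 3 4)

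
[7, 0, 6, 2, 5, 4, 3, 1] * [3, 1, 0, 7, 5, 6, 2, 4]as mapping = [0→4, 1→3, 2→2, 3→0, 4→6, 5→5, 6→7, 7→1]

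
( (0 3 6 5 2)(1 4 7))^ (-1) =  (0 2 5 6 3)(1 7 4)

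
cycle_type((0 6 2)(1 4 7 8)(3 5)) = 2.3.4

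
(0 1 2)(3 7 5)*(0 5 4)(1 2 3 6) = (0 2 5 6 1 3 7 4)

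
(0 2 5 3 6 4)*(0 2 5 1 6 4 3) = (0 5)(1 6 3 4 2)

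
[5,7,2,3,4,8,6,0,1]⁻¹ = [7,8,2,3,4,0,6,1,5]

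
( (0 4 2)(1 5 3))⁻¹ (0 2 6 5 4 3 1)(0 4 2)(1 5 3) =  (0 6 3 2 1 5 4)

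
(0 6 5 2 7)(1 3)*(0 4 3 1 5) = (0 6)(2 7 4 3 5)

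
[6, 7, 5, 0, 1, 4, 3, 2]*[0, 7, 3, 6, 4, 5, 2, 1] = [2, 1, 5, 0, 7, 4, 6, 3]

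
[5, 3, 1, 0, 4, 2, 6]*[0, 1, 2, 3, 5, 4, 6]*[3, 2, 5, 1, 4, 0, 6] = [4, 1, 2, 3, 0, 5, 6]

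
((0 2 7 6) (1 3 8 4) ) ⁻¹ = (0 6 7 2) (1 4 8 3) 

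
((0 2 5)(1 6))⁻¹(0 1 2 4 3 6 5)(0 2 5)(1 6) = (0 2 6 5 4 3 1)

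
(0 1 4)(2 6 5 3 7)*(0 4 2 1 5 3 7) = (0 5 7 1 2 6 3)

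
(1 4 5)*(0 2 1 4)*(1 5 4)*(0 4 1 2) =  (1 4)(2 5)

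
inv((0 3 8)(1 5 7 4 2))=(0 8 3)(1 2 4 7 5)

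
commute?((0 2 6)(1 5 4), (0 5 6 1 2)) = no:(0 2 6)(1 5 4)*(0 5 6 1 2) = (1 6 5 4 2), (0 5 6 1 2)*(0 2 6)(1 5 4) = (0 4 1 6 5)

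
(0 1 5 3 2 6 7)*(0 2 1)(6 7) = (1 5 3)(2 7)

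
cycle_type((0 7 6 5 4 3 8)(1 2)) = 2.7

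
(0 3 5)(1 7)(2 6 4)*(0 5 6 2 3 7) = (0 7 1)(3 6 4)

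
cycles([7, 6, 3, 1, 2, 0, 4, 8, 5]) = (0 7 8 5)(1 6 4 2 3)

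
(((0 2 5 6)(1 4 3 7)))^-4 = ()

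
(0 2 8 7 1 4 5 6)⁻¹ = (0 6 5 4 1 7 8 2)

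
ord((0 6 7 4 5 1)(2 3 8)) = 6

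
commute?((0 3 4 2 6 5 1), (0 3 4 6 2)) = no:(0 3 4 2 6 5 1)*(0 3 4 6 2) = (0 4)(1 3 6 5), (0 3 4 6 2)*(0 3 4 2 6 5 1) = (0 4 5 1)(2 3)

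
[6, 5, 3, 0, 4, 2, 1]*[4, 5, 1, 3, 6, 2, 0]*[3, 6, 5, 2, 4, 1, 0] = [3, 5, 2, 4, 0, 6, 1]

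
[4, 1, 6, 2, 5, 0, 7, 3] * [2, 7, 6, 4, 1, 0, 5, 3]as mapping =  [0→1, 1→7, 2→5, 3→6, 4→0, 5→2, 6→3, 7→4]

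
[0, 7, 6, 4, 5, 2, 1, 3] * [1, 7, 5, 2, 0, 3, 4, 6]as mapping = [0→1, 1→6, 2→4, 3→0, 4→3, 5→5, 6→7, 7→2]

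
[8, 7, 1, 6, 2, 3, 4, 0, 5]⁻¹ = [7, 2, 4, 5, 6, 8, 3, 1, 0]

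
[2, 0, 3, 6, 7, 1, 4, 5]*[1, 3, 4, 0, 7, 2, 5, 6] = [4, 1, 0, 5, 6, 3, 7, 2]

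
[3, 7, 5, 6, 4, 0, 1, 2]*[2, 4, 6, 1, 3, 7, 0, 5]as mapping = [0→1, 1→5, 2→7, 3→0, 4→3, 5→2, 6→4, 7→6]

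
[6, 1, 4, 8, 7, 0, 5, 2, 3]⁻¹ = [5, 1, 7, 8, 2, 6, 0, 4, 3]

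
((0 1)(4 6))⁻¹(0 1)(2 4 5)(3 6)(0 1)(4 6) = (0 1)(2 6 5)(3 4)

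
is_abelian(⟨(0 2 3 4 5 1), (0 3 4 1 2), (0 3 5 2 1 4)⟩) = no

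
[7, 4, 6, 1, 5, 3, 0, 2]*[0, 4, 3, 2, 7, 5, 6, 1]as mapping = [0→1, 1→7, 2→6, 3→4, 4→5, 5→2, 6→0, 7→3]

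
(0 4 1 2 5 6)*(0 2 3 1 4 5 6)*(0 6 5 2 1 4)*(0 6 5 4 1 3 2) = (1 2 4 6 3)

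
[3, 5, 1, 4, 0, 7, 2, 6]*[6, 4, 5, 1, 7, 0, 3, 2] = [1, 0, 4, 7, 6, 2, 5, 3]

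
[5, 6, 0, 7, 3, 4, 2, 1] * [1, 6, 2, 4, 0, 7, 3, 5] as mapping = [0→7, 1→3, 2→1, 3→5, 4→4, 5→0, 6→2, 7→6] 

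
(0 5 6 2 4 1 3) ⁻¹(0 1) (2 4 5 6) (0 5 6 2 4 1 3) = (1 6 2 4) (3 5) 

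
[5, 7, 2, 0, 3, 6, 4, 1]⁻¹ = [3, 7, 2, 4, 6, 0, 5, 1]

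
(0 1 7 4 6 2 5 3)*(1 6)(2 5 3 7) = (0 6 5 7 4 1 2 3)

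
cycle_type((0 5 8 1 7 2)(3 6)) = 2.6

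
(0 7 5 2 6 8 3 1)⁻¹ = (0 1 3 8 6 2 5 7)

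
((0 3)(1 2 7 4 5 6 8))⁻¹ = (0 3)(1 8 6 5 4 7 2)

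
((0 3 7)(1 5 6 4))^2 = (0 7 3)(1 6)(4 5)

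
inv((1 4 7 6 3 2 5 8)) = (1 8 5 2 3 6 7 4)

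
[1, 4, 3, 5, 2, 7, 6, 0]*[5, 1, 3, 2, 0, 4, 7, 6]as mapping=[0→1, 1→0, 2→2, 3→4, 4→3, 5→6, 6→7, 7→5]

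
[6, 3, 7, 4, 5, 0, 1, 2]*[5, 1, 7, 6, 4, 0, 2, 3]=[2, 6, 3, 4, 0, 5, 1, 7]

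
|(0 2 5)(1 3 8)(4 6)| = 6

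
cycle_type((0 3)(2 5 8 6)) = 2.4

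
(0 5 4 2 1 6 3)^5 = (0 6 2 5 3 1 4)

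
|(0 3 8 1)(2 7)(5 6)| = 4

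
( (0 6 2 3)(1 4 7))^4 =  (1 4 7)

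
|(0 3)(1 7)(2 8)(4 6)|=2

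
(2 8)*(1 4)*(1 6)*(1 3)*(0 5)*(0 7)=(0 5 7) (1 4 6 3) (2 8) 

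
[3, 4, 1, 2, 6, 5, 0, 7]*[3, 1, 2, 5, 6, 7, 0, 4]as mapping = [0→5, 1→6, 2→1, 3→2, 4→0, 5→7, 6→3, 7→4]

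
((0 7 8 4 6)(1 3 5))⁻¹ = (0 6 4 8 7)(1 5 3)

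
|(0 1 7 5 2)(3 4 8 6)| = 20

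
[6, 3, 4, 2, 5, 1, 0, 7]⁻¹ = [6, 5, 3, 1, 2, 4, 0, 7]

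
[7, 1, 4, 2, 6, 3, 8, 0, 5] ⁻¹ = [7, 1, 3, 5, 2, 8, 4, 0, 6] 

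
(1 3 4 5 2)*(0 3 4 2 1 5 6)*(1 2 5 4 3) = (0 1 3 5 2 4 6) 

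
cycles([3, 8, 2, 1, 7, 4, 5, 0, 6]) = (0 3 1 8 6 5 4 7)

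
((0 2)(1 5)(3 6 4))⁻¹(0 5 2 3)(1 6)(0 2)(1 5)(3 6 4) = (0 6 2 1)(4 5)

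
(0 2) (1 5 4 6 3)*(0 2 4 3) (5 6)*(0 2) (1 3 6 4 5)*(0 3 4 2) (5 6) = (0 6) (1 2 3 4) 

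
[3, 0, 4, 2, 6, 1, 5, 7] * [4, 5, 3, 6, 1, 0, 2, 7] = [6, 4, 1, 3, 2, 5, 0, 7]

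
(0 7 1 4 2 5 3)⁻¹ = (0 3 5 2 4 1 7)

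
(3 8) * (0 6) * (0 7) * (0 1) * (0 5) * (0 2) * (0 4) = (0 6 7 1 5 2 4)(3 8)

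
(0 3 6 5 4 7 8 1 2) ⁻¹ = (0 2 1 8 7 4 5 6 3) 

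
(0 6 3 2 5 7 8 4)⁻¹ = (0 4 8 7 5 2 3 6)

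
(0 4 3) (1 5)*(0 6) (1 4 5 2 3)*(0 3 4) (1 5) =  (0 1 2 4 5) (3 6) 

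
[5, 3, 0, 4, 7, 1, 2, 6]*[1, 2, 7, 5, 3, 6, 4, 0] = [6, 5, 1, 3, 0, 2, 7, 4]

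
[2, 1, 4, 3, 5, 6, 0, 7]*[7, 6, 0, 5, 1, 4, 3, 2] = [0, 6, 1, 5, 4, 3, 7, 2]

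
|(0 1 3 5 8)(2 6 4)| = 15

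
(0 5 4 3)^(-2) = (0 4)(3 5)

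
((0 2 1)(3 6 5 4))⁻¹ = (0 1 2)(3 4 5 6)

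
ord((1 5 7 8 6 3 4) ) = 7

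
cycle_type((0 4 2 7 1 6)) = 6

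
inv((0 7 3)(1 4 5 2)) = (0 3 7)(1 2 5 4)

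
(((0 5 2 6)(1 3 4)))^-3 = (0 5 2 6)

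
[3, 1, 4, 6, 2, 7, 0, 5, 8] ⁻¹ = [6, 1, 4, 0, 2, 7, 3, 5, 8] 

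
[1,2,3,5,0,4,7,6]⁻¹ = [4,0,1,2,5,3,7,6]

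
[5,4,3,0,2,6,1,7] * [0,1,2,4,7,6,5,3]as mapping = [0→6,1→7,2→4,3→0,4→2,5→5,6→1,7→3]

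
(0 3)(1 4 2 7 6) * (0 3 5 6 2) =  (0 5 6 1 4)(2 7)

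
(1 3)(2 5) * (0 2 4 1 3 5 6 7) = (0 2 6 7)(1 5 4)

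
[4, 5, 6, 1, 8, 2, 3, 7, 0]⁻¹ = [8, 3, 5, 6, 0, 1, 2, 7, 4]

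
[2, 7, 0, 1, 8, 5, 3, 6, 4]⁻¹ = [2, 3, 0, 6, 8, 5, 7, 1, 4]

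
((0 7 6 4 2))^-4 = (0 7 6 4 2)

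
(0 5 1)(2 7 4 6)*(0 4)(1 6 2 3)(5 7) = (0 7)(1 4 2 5 6 3)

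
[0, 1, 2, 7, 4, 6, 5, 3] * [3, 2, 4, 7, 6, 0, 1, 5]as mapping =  [0→3, 1→2, 2→4, 3→5, 4→6, 5→1, 6→0, 7→7]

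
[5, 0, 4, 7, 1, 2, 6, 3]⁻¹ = [1, 4, 5, 7, 2, 0, 6, 3]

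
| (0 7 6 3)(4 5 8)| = 12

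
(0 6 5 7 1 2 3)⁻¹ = (0 3 2 1 7 5 6)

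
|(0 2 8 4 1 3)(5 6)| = 6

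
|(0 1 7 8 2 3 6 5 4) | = 9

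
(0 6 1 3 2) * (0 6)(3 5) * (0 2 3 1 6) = (0 2)(1 5)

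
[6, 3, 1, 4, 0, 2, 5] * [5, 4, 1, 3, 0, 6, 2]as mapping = [0→2, 1→3, 2→4, 3→0, 4→5, 5→1, 6→6]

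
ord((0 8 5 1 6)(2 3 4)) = 15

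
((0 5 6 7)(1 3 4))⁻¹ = (0 7 6 5)(1 4 3)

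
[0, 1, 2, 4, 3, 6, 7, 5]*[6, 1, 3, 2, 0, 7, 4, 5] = [6, 1, 3, 0, 2, 4, 5, 7]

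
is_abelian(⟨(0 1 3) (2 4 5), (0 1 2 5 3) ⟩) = no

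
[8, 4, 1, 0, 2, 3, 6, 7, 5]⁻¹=[3, 2, 4, 5, 1, 8, 6, 7, 0]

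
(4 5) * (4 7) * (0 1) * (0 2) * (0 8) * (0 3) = (0 1 2 8 3)(4 5 7)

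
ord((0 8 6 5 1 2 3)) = 7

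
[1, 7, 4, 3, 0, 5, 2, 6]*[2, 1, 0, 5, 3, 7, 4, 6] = [1, 6, 3, 5, 2, 7, 0, 4]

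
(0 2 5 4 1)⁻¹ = (0 1 4 5 2)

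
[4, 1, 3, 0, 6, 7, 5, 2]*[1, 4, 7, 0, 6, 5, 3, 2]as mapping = [0→6, 1→4, 2→0, 3→1, 4→3, 5→2, 6→5, 7→7]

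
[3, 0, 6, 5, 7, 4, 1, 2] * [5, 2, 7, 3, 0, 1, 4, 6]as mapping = [0→3, 1→5, 2→4, 3→1, 4→6, 5→0, 6→2, 7→7]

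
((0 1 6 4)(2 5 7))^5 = (0 1 6 4)(2 7 5)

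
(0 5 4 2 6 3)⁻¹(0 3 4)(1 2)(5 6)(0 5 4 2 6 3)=(0 2 5)(1 6)(3 4)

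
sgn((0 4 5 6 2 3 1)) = 1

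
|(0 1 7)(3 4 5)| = 3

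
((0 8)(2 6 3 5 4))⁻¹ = (0 8)(2 4 5 3 6)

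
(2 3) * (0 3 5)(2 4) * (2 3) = (0 2 5)(3 4)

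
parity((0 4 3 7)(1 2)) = even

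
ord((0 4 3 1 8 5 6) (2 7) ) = 14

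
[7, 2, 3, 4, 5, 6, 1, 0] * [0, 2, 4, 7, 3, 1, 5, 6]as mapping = [0→6, 1→4, 2→7, 3→3, 4→1, 5→5, 6→2, 7→0]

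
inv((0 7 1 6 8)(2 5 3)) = (0 8 6 1 7)(2 3 5)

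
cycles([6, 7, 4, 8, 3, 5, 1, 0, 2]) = (0 6 1 7)(2 4 3 8)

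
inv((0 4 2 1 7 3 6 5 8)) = (0 8 5 6 3 7 1 2 4)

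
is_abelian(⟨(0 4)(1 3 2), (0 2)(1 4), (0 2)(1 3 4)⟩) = no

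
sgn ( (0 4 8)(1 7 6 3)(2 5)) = 1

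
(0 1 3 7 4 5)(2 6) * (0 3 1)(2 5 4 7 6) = (3 6 5)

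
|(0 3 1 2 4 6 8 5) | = 8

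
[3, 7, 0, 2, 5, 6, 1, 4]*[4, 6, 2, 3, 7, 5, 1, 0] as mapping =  [0→3, 1→0, 2→4, 3→2, 4→5, 5→1, 6→6, 7→7] 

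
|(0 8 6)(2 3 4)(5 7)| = 6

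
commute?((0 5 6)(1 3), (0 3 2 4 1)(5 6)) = no:(0 5 6)(1 3) * (0 3 2 4 1)(5 6) = (0 6 3)(1 2 4), (0 3 2 4 1)(5 6) * (0 5 6)(1 3) = (0 1 5)(2 4 3)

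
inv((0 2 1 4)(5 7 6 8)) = (0 4 1 2)(5 8 6 7)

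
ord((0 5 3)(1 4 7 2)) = 12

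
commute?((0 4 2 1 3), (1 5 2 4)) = no:(0 4 2 1 3)*(1 5 2 4) = (0 1 3)(2 5), (1 5 2 4)*(0 4 2 1 3) = (0 4 3)(1 5)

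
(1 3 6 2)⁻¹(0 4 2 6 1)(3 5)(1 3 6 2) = (0 4 1 2 3)(5 6)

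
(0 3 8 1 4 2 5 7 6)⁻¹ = (0 6 7 5 2 4 1 8 3)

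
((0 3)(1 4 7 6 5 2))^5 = (0 3)(1 2 5 6 7 4)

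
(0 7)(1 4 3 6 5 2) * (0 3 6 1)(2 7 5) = (0 5 7 3 1 4 6 2)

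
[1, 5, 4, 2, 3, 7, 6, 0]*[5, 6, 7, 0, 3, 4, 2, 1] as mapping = [0→6, 1→4, 2→3, 3→7, 4→0, 5→1, 6→2, 7→5] 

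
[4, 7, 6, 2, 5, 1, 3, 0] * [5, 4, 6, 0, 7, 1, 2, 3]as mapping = [0→7, 1→3, 2→2, 3→6, 4→1, 5→4, 6→0, 7→5]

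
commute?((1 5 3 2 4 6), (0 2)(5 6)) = no:(1 5 3 2 4 6) * (0 2)(5 6) = (0 2 4 5 3)(1 6), (0 2)(5 6) * (1 5 3 2 4 6) = (0 4 6 3 2)(1 5)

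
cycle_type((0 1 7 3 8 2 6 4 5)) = 9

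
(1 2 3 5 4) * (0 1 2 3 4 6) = (0 1 3 5 6)(2 4)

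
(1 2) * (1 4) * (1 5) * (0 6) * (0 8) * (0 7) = (0 6 8 7)(1 2 4 5)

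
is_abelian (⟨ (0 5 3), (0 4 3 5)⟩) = no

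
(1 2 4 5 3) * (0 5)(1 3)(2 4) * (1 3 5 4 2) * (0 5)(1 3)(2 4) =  (0 2 3)(1 4 5)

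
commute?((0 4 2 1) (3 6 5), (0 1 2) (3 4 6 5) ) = no:(0 4 2 1) (3 6 5)*(0 1 2) (3 4 6 5) = (0 6 3 5 4), (0 1 2) (3 4 6 5)*(0 4 2 1) (3 6 5) = (2 4 5 6 3) 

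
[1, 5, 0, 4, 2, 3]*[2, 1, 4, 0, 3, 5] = [1, 5, 2, 3, 4, 0]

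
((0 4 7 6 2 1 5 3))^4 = (0 2)(1 4)(3 6)(5 7)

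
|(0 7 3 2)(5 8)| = 4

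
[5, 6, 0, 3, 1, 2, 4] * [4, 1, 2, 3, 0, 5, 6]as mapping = [0→5, 1→6, 2→4, 3→3, 4→1, 5→2, 6→0]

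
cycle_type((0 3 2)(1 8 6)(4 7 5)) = 3^3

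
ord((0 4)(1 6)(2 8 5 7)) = 4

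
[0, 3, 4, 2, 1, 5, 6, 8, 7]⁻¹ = [0, 4, 3, 1, 2, 5, 6, 8, 7]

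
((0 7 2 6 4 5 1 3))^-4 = (0 4)(1 2)(3 6)(5 7)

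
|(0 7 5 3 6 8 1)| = 7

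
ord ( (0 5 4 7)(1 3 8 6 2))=20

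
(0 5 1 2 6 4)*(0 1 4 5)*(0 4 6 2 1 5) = (0 4 5 6)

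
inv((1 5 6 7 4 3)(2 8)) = (1 3 4 7 6 5)(2 8)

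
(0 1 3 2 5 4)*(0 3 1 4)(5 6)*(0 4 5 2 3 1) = (0 5 4 1)(2 6)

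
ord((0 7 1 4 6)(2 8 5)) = 15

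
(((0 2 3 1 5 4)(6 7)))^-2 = (0 5 3)(1 2 4)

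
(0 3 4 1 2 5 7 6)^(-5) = (0 1 7 3 2 6 4 5)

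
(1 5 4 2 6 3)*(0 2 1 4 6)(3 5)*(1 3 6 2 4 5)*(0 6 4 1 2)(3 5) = (0 1 4 5)(2 6)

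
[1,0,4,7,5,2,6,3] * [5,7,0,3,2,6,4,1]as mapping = [0→7,1→5,2→2,3→1,4→6,5→0,6→4,7→3]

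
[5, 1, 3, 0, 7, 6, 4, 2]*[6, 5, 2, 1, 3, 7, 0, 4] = [7, 5, 1, 6, 4, 0, 3, 2]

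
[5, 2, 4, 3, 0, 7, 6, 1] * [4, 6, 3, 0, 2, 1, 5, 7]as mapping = [0→1, 1→3, 2→2, 3→0, 4→4, 5→7, 6→5, 7→6]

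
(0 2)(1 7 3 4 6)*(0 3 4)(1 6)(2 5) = (0 5 2 3)(1 7 4)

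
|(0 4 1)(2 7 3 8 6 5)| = 6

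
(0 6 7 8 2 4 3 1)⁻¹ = (0 1 3 4 2 8 7 6)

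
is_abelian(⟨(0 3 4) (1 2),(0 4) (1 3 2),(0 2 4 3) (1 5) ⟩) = no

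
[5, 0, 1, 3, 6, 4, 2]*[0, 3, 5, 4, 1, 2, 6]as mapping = [0→2, 1→0, 2→3, 3→4, 4→6, 5→1, 6→5]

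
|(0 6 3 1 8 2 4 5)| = 8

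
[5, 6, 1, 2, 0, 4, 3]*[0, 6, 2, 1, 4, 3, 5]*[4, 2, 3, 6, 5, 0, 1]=[6, 0, 1, 3, 4, 5, 2]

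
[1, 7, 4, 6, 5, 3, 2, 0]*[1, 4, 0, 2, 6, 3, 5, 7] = [4, 7, 6, 5, 3, 2, 0, 1]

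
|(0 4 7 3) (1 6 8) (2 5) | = 12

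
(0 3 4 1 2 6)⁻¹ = (0 6 2 1 4 3)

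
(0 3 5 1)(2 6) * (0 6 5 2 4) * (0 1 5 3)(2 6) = (1 2 3 6 4)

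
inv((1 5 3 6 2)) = (1 2 6 3 5)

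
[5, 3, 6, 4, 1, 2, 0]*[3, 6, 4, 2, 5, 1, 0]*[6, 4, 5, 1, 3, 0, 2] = [4, 5, 6, 0, 2, 3, 1]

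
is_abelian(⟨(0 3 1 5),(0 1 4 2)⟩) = no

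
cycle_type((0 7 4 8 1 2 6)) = 7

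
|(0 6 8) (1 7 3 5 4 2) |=6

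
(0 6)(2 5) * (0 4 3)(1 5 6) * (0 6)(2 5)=(0 1 2)(3 6 4)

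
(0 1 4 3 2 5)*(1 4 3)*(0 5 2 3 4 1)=(0 1 4)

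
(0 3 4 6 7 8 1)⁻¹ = (0 1 8 7 6 4 3)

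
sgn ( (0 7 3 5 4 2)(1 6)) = 1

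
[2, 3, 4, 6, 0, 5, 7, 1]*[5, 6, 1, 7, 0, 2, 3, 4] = [1, 7, 0, 3, 5, 2, 4, 6]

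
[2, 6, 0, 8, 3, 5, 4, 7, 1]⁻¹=[2, 8, 0, 4, 6, 5, 1, 7, 3]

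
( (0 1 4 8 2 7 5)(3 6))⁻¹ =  (0 5 7 2 8 4 1)(3 6)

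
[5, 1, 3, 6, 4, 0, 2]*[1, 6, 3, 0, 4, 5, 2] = [5, 6, 0, 2, 4, 1, 3]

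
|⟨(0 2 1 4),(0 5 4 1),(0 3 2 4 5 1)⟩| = 720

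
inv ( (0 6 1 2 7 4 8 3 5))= (0 5 3 8 4 7 2 1 6)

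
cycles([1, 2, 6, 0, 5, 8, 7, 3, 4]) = (0 1 2 6 7 3)(4 5 8)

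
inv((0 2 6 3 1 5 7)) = (0 7 5 1 3 6 2)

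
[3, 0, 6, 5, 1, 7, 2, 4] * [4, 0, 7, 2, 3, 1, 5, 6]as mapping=[0→2, 1→4, 2→5, 3→1, 4→0, 5→6, 6→7, 7→3]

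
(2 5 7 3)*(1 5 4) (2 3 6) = (1 5 7 6 2 4) 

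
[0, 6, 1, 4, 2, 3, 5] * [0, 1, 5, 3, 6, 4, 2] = [0, 2, 1, 6, 5, 3, 4]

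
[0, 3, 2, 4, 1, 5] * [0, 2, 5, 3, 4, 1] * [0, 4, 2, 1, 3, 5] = [0, 1, 5, 3, 2, 4]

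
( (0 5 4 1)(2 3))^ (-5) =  (0 1 4 5)(2 3)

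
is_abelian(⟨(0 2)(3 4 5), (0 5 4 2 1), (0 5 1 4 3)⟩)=no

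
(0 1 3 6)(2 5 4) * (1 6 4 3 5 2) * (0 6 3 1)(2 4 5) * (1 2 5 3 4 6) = (0 4)(1 5 2 6)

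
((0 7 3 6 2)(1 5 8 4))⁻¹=(0 2 6 3 7)(1 4 8 5)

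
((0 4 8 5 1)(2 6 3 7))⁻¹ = (0 1 5 8 4)(2 7 3 6)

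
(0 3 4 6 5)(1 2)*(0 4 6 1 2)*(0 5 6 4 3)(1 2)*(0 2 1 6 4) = (0 2 6 4 1 5 3)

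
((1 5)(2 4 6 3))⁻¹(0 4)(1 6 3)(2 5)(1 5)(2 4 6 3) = (0 6)(1 4)(2 5 3)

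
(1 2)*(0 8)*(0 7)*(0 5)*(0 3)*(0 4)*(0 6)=(0 8 7 5 3 4 6) (1 2) 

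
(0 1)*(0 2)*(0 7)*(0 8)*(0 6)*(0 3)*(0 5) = (0 1 2 7 8 6 3 5)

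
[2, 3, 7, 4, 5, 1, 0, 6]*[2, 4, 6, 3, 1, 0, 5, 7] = [6, 3, 7, 1, 0, 4, 2, 5] 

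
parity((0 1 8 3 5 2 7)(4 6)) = odd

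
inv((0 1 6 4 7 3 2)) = (0 2 3 7 4 6 1)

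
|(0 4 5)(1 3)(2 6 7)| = 6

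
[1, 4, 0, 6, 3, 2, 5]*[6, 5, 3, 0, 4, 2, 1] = [5, 4, 6, 1, 0, 3, 2]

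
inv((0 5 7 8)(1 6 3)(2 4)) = (0 8 7 5)(1 3 6)(2 4)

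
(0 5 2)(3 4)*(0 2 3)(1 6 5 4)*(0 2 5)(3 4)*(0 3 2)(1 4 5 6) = (0 2 6 3 4)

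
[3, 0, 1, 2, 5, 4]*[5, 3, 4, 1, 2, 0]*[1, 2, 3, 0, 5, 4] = [2, 4, 0, 5, 1, 3]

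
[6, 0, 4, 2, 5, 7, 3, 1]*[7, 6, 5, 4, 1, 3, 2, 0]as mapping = [0→2, 1→7, 2→1, 3→5, 4→3, 5→0, 6→4, 7→6]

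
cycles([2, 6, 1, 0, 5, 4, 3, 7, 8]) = (0 2 1 6 3)(4 5)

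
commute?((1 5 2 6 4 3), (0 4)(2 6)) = no:(1 5 2 6 4 3)*(0 4)(2 6) = (0 4 3 1 5 6), (0 4)(2 6)*(1 5 2 6 4 3) = (0 3 1 5 2 4)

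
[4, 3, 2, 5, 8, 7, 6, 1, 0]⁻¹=[8, 7, 2, 1, 0, 3, 6, 5, 4]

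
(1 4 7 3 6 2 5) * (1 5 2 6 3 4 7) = (1 7 4)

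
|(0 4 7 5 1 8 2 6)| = 8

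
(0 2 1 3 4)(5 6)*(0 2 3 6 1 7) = (0 3 4 2 7)(1 6 5)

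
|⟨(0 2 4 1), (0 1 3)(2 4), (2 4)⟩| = 120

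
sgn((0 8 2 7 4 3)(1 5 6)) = -1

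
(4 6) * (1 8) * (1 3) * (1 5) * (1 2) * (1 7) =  (1 8 3 5 2 7) (4 6) 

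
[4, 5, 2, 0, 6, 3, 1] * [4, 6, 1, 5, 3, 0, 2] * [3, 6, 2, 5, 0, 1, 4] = [5, 3, 6, 0, 2, 1, 4]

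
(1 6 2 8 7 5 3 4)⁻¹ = (1 4 3 5 7 8 2 6)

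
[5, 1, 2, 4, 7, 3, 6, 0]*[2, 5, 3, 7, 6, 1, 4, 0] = [1, 5, 3, 6, 0, 7, 4, 2]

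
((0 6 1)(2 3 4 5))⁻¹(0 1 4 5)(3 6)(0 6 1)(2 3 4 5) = (0 5 2 6)(1 4)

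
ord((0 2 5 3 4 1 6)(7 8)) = 14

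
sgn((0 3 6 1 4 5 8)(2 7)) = -1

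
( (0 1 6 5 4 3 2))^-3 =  (0 4 1 3 6 2 5)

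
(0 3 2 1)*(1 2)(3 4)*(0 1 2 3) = (0 4)(2 3)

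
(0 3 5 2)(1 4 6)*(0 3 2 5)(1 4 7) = (0 2 3)(1 7)(4 6)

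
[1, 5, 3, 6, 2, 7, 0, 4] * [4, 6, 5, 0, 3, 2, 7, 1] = [6, 2, 0, 7, 5, 1, 4, 3]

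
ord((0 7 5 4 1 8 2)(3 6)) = 14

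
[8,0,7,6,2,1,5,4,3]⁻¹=[1,5,4,8,7,6,3,2,0]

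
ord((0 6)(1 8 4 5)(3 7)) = 4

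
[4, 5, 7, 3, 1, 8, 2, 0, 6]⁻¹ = [7, 4, 6, 3, 0, 1, 8, 2, 5]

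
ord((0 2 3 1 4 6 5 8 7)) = 9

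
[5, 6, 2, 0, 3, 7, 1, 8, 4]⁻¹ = [3, 6, 2, 4, 8, 0, 1, 5, 7]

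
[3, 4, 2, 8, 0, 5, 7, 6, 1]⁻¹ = [4, 8, 2, 0, 1, 5, 7, 6, 3]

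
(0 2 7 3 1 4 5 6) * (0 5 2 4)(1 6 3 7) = (0 4 2 1)(3 6 5)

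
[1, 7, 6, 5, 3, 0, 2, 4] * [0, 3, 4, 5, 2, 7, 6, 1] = [3, 1, 6, 7, 5, 0, 4, 2]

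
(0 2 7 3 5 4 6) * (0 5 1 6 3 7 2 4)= (0 4 3 1 6 5)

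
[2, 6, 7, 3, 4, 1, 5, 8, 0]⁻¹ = [8, 5, 0, 3, 4, 6, 1, 2, 7]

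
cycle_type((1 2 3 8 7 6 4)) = 7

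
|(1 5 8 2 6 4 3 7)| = 8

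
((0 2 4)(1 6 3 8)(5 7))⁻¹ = (0 4 2)(1 8 3 6)(5 7)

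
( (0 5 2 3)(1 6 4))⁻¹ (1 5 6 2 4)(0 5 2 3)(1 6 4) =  (1 6 2 4 3)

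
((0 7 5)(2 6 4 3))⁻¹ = (0 5 7)(2 3 4 6)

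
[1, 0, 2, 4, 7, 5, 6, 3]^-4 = [0, 1, 2, 7, 3, 5, 6, 4]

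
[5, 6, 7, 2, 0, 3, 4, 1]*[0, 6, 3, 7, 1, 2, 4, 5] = [2, 4, 5, 3, 0, 7, 1, 6]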